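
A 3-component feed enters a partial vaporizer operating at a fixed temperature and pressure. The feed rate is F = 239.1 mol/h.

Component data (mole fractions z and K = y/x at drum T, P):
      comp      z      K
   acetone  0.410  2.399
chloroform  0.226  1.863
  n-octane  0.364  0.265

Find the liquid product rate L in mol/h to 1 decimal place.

L = 105.6 mol/h

Material balance + equilibrium reduce to Σ zᵢ(Kᵢ−1)/(1+ψ(Kᵢ−1)) = 0.
g(0) = ΣzᵢKᵢ − 1 = 0.501 and g(1) = 1 − Σzᵢ/Kᵢ = -0.666, so a root lies in (0, 1).
Iterate (Newton) starting at ψ = 0.5:
  ψ = 0.500: g = 0.0508, g' = -0.852 → ψ = 0.560
  ψ = 0.560: g = -0.0012, g' = -0.896 → ψ = 0.558
Converged at ψ = 0.558.
Then V = ψ·F = 0.5582·239.1 = 133.5 mol/h and L = F − V = 105.6 mol/h.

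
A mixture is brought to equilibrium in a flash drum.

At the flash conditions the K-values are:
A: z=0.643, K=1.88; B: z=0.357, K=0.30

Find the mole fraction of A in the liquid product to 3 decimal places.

Rachford–Rice: g(ψ) = Σ zᵢ(Kᵢ−1)/(1+ψ(Kᵢ−1)) = 0.
g(0) = ΣzᵢKᵢ − 1 = 0.316 and g(1) = 1 − Σzᵢ/Kᵢ = -0.532, so a root lies in (0, 1).
Newton iteration, ψ⁰ = 0.43:
  ψ = 0.430: g = 0.0530, g' = -0.620 → ψ = 0.515
  ψ = 0.515: g = -0.0017, g' = -0.664 → ψ = 0.513
Converged at ψ = 0.513.
Compositions from xᵢ = zᵢ/(1+ψ(Kᵢ−1)), yᵢ = Kᵢxᵢ:
  A: x = 0.443, y = 0.833
  B: x = 0.557, y = 0.167

x_A = 0.443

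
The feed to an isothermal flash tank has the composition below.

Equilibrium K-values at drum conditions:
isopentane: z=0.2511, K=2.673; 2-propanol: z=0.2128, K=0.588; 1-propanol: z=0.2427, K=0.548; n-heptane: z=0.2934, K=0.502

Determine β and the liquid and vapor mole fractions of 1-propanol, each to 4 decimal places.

β = 0.0997, x_1-propanol = 0.2542, y_1-propanol = 0.1393

Let β = V/F and solve Σ zᵢ(Kᵢ−1)/(1+β(Kᵢ−1)) = 0.
Check two-phase: ΣzᵢKᵢ = 1.0766 > 1 and Σzᵢ/Kᵢ = 1.4832 > 1, so g(0) = 0.0766 > 0 and g(1) = -0.4832 < 0.
Newton–Raphson from β = 0.61:
  β = 0.6100: g = -0.27052, g' = -0.4812 → β = 0.0479
  β = 0.0479: g = 0.03771, g' = -0.7682 → β = 0.0969
  β = 0.0969: g = 0.00190, g' = -0.6941 → β = 0.0997
Converged at β = 0.0997.
Compositions from xᵢ = zᵢ/(1+β(Kᵢ−1)), yᵢ = Kᵢxᵢ:
  isopentane: x = 0.2152, y = 0.5753
  2-propanol: x = 0.2219, y = 0.1305
  1-propanol: x = 0.2542, y = 0.1393
  n-heptane: x = 0.3087, y = 0.1550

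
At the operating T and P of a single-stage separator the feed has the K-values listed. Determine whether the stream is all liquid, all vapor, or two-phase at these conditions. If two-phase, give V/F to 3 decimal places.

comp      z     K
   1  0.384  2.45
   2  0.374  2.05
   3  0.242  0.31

two-phase, V/F = 0.903

ΣzᵢKᵢ = 1.783; Σzᵢ/Kᵢ = 1.120.
Both exceed 1, so a two-phase solution exists.
Rachford–Rice: g(ψ) = Σ zᵢ(Kᵢ−1)/(1+ψ(Kᵢ−1)) = 0.
Newton iteration, ψ⁰ = 0.5:
  ψ = 0.500: g = 0.3254, g' = -0.717 → ψ = 0.954
  ψ = 0.954: g = -0.0584, g' = -1.230 → ψ = 0.906
  ψ = 0.906: g = -0.0038, g' = -1.080 → ψ = 0.903
Converged at ψ = 0.903.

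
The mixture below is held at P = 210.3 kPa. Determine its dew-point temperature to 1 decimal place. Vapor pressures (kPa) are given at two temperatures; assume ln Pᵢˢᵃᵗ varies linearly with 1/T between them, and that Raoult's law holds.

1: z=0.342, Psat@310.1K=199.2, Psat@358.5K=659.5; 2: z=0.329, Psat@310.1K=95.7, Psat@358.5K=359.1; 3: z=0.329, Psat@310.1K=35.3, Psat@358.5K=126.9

Dew-point temperature: Σzᵢ·P/Pᵢˢᵃᵗ(T) = 1. Interpolate ln Pᵢˢᵃᵗ = aᵢ + bᵢ/T.
  T = 310.1 K: ΣzᵢP/Pᵢˢᵃᵗ = 3.0441
  T = 358.5 K: ΣzᵢP/Pᵢˢᵃᵗ = 0.8470
  T = 334.3 K: ΣzᵢP/Pᵢˢᵃᵗ = 1.5328
  T = 346.4 K: ΣzᵢP/Pᵢˢᵃᵗ = 1.1276
  T = 352.4 K: ΣzᵢP/Pᵢˢᵃᵗ = 0.9760
  T = 349.4 K: ΣzᵢP/Pᵢˢᵃᵗ = 1.0484
  T = 350.9 K: ΣzᵢP/Pᵢˢᵃᵗ = 1.0114
Interpolating between 350.9 K and 352.4 K gives T ≈ 351.4 K.

T = 351.4 K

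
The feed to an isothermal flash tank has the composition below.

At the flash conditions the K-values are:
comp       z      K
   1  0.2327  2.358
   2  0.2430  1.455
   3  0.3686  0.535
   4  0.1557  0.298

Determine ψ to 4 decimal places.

Rachford–Rice: g(ψ) = Σ zᵢ(Kᵢ−1)/(1+ψ(Kᵢ−1)) = 0.
g(0) = ΣzᵢKᵢ − 1 = 0.1459 and g(1) = 1 − Σzᵢ/Kᵢ = -0.4772, so a root lies in (0, 1).
Newton iteration, ψ⁰ = 0.5:
  ψ = 0.5000: g = -0.11345, g' = -0.5031 → ψ = 0.2745
  ψ = 0.2745: g = -0.00338, g' = -0.4899 → ψ = 0.2676
Converged at ψ = 0.2676.

ψ = 0.2676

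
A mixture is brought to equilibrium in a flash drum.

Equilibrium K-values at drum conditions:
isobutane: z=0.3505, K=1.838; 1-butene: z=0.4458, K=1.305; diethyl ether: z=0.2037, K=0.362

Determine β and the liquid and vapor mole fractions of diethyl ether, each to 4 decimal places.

β = 0.8412, x_diethyl ether = 0.4396, y_diethyl ether = 0.1591

Material balance + equilibrium reduce to Σ zᵢ(Kᵢ−1)/(1+β(Kᵢ−1)) = 0.
Check two-phase: ΣzᵢKᵢ = 1.2997 > 1 and Σzᵢ/Kᵢ = 1.0950 > 1, so g(0) = 0.2997 > 0 and g(1) = -0.0950 < 0.
Newton–Raphson from β = 0.5:
  β = 0.5000: g = 0.13413, g' = -0.3322 → β = 0.9037
  β = 0.9037: g = -0.03319, g' = -0.5676 → β = 0.8452
  β = 0.8452: g = -0.00203, g' = -0.5011 → β = 0.8412
Converged at β = 0.8412.
Compositions from xᵢ = zᵢ/(1+β(Kᵢ−1)), yᵢ = Kᵢxᵢ:
  isobutane: x = 0.2056, y = 0.3779
  1-butene: x = 0.3548, y = 0.4630
  diethyl ether: x = 0.4396, y = 0.1591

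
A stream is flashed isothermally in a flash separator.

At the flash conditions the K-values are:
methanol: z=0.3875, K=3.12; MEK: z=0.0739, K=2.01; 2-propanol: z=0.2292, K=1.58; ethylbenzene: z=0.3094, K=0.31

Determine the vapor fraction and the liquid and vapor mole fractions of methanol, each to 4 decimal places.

ψ = 0.7602, x_methanol = 0.1484, y_methanol = 0.4629

Rachford–Rice: g(ψ) = Σ zᵢ(Kᵢ−1)/(1+ψ(Kᵢ−1)) = 0.
g(0) = ΣzᵢKᵢ − 1 = 0.8156 and g(1) = 1 − Σzᵢ/Kᵢ = -0.3041, so a root lies in (0, 1).
Newton iteration, ψ⁰ = 0.44:
  ψ = 0.4400: g = 0.27606, g' = -0.8550 → ψ = 0.7629
  ψ = 0.7629: g = -0.00256, g' = -0.9720 → ψ = 0.7602
Converged at ψ = 0.7602.
Compositions from xᵢ = zᵢ/(1+ψ(Kᵢ−1)), yᵢ = Kᵢxᵢ:
  methanol: x = 0.1484, y = 0.4629
  MEK: x = 0.0418, y = 0.0840
  2-propanol: x = 0.1591, y = 0.2513
  ethylbenzene: x = 0.6508, y = 0.2017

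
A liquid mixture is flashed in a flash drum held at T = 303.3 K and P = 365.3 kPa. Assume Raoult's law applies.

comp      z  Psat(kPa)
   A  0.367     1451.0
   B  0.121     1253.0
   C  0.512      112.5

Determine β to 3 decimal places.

Raoult's law: Kᵢ = Pᵢˢᵃᵗ/P = Pᵢˢᵃᵗ/365.3.
  K_A = 1451.0/365.3 = 3.97208, K_B = 1253.0/365.3 = 3.43006, K_C = 112.5/365.3 = 0.30797
Material balance + equilibrium reduce to Σ zᵢ(Kᵢ−1)/(1+β(Kᵢ−1)) = 0.
Check two-phase: ΣzᵢKᵢ = 2.030 > 1 and Σzᵢ/Kᵢ = 1.790 > 1, so g(0) = 1.030 > 0 and g(1) = -0.790 < 0.
Newton iteration, β⁰ = 0.5:
  β = 0.500: g = 0.0297, g' = -1.243 → β = 0.524
Converged at β = 0.524.

β = 0.524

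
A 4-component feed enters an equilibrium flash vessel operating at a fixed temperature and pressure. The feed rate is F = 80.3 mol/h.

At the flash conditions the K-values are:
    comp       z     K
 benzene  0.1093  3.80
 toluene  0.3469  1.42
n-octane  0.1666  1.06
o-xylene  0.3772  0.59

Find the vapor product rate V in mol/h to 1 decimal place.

Let ψ = V/F and solve Σ zᵢ(Kᵢ−1)/(1+ψ(Kᵢ−1)) = 0.
g(0) = ΣzᵢKᵢ − 1 = 0.3071 and g(1) = 1 − Σzᵢ/Kᵢ = -0.0696, so a root lies in (0, 1).
Newton–Raphson from ψ = 0.5:
  ψ = 0.5000: g = 0.06310, g' = -0.2915 → ψ = 0.7165
  ψ = 0.7165: g = 0.00440, g' = -0.2587 → ψ = 0.7335
Converged at ψ = 0.7335.
Then V = ψ·F = 0.7335·80.3 = 58.9 mol/h and L = F − V = 21.4 mol/h.

V = 58.9 mol/h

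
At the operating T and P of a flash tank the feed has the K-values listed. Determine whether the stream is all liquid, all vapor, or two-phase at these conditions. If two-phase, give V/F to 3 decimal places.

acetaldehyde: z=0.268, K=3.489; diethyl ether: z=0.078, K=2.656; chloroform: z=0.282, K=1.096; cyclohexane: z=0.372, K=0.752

ΣzᵢKᵢ = 1.731; Σzᵢ/Kᵢ = 0.858.
Since Σzᵢ/Kᵢ < 1 the mixture is above its dew point — single vapor phase.

all vapor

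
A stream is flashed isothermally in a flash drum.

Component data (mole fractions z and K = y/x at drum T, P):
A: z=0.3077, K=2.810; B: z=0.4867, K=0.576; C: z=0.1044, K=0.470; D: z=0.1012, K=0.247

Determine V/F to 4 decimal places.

Newton iteration, V/F⁰ = 0.66:
  V/F = 0.6600: g = -0.26936, g' = -0.6742 → V/F = 0.2604
  V/F = 0.2604: g = -0.01246, g' = -0.7044 → V/F = 0.2428
  V/F = 0.2428: g = 0.00013, g' = -0.7198 → V/F = 0.2429
Converged at V/F = 0.2429.

V/F = 0.2429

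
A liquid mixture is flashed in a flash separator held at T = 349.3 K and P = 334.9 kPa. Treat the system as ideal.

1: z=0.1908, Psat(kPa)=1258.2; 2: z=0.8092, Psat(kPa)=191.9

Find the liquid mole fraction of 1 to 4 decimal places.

Raoult's law: Kᵢ = Pᵢˢᵃᵗ/P = Pᵢˢᵃᵗ/334.9.
  K_1 = 1258.2/334.9 = 3.756942, K_2 = 191.9/334.9 = 0.573007
Let ψ = V/F and solve Σ zᵢ(Kᵢ−1)/(1+ψ(Kᵢ−1)) = 0.
Check two-phase: ΣzᵢKᵢ = 1.1805 > 1 and Σzᵢ/Kᵢ = 1.4630 > 1, so g(0) = 0.1805 > 0 and g(1) = -0.4630 < 0.
Newton iteration, ψ⁰ = 0.5:
  ψ = 0.5000: g = -0.21815, g' = -0.4949 → ψ = 0.0592
  ψ = 0.0592: g = 0.09779, g' = -1.2273 → ψ = 0.1388
  ψ = 0.1388: g = 0.01312, g' = -0.9252 → ψ = 0.1530
  ψ = 0.1530: g = 0.00028, g' = -0.8862 → ψ = 0.1533
Converged at ψ = 0.1533.
Compositions from xᵢ = zᵢ/(1+ψ(Kᵢ−1)), yᵢ = Kᵢxᵢ:
  1: x = 0.1341, y = 0.5038
  2: x = 0.8659, y = 0.4962

x_1 = 0.1341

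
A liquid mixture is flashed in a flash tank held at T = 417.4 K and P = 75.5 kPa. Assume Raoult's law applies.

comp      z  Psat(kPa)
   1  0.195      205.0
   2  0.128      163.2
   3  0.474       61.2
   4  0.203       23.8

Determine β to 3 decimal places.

Raoult's law: Kᵢ = Pᵢˢᵃᵗ/P = Pᵢˢᵃᵗ/75.5.
  K_1 = 205.0/75.5 = 2.71523, K_2 = 163.2/75.5 = 2.16159, K_3 = 61.2/75.5 = 0.81060, K_4 = 23.8/75.5 = 0.31523
Material balance + equilibrium reduce to Σ zᵢ(Kᵢ−1)/(1+β(Kᵢ−1)) = 0.
Check two-phase: ΣzᵢKᵢ = 1.254 > 1 and Σzᵢ/Kᵢ = 1.360 > 1, so g(0) = 0.254 > 0 and g(1) = -0.360 < 0.
Newton iteration, β⁰ = 0.31:
  β = 0.310: g = 0.0558, g' = -0.510 → β = 0.419
  β = 0.419: g = 0.0020, g' = -0.480 → β = 0.424
Converged at β = 0.424.

β = 0.424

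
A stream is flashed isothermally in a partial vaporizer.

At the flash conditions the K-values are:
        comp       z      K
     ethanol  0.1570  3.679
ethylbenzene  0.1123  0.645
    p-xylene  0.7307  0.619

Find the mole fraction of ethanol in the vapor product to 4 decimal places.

y_ethanol = 0.4544

Newton iteration, ψ⁰ = 0.5:
  ψ = 0.5000: g = -0.21260, g' = -0.3887 → ψ = 0.0000
  ψ = 0.0000: g = 0.10234, g' = -1.2470 → ψ = 0.0821
  ψ = 0.0821: g = 0.01635, g' = -0.8853 → ψ = 0.1005
  ψ = 0.1005: g = 0.00053, g' = -0.8292 → ψ = 0.1012
Converged at ψ = 0.1012.
Compositions from xᵢ = zᵢ/(1+ψ(Kᵢ−1)), yᵢ = Kᵢxᵢ:
  ethanol: x = 0.1235, y = 0.4544
  ethylbenzene: x = 0.1165, y = 0.0751
  p-xylene: x = 0.7600, y = 0.4704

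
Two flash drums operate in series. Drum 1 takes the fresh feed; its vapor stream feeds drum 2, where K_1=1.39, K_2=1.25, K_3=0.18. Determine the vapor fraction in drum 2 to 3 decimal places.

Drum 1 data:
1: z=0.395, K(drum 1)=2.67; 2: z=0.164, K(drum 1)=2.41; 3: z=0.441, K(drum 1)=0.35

Drum 1:
Rachford–Rice: g(ψ₁) = Σ zᵢ(Kᵢ−1)/(1+ψ₁(Kᵢ−1)) = 0.
Feasibility: ΣzᵢKᵢ = 1.604, Σzᵢ/Kᵢ = 1.476 — both > 1, two phases present.
Iterate (Newton) starting at ψ₁ = 0.5:
  ψ₁ = 0.500: g = 0.0704, g' = -0.848 → ψ₁ = 0.583
Converged at ψ₁ = 0.583.
Drum-1 compositions:
  1: x = 0.200, y = 0.535
  2: x = 0.090, y = 0.217
  3: x = 0.710, y = 0.248
Drum-2 feed = drum-1 vapor: z₂ = (0.5346, 0.2170, 0.2484).
Drum 2:
Material balance + equilibrium reduce to Σ zᵢ(Kᵢ−1)/(1+ψ₂(Kᵢ−1)) = 0.
Feasibility: ΣzᵢKᵢ = 1.059, Σzᵢ/Kᵢ = 1.938 — both > 1, two phases present.
Iterate (Newton) starting at ψ₂ = 0.5:
  ψ₂ = 0.500: g = -0.1226, g' = -0.547 → ψ₂ = 0.276
  ψ₂ = 0.276: g = -0.0244, g' = -0.357 → ψ₂ = 0.208
  ψ₂ = 0.208: g = -0.0012, g' = -0.325 → ψ₂ = 0.204
Converged at ψ₂ = 0.204.
  1: x = 0.495, y = 0.688
  2: x = 0.206, y = 0.258
  3: x = 0.298, y = 0.054

V/F (drum 2) = 0.204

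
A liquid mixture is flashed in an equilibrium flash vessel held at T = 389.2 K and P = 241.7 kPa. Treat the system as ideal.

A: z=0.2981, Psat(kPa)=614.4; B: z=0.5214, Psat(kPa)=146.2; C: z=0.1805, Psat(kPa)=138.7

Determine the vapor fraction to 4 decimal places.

Raoult's law: Kᵢ = Pᵢˢᵃᵗ/P = Pᵢˢᵃᵗ/241.7.
  K_A = 614.4/241.7 = 2.541994, K_B = 146.2/241.7 = 0.604882, K_C = 138.7/241.7 = 0.573852
Material balance + equilibrium reduce to Σ zᵢ(Kᵢ−1)/(1+ψ(Kᵢ−1)) = 0.
Feasibility: ΣzᵢKᵢ = 1.1767, Σzᵢ/Kᵢ = 1.2938 — both > 1, two phases present.
Newton iteration, ψ⁰ = 0.52:
  ψ = 0.5200: g = -0.10299, g' = -0.4014 → ψ = 0.2634
  ψ = 0.2634: g = 0.01031, g' = -0.5015 → ψ = 0.2839
  ψ = 0.2839: g = 0.00013, g' = -0.4885 → ψ = 0.2842
Converged at ψ = 0.2842.

ψ = 0.2842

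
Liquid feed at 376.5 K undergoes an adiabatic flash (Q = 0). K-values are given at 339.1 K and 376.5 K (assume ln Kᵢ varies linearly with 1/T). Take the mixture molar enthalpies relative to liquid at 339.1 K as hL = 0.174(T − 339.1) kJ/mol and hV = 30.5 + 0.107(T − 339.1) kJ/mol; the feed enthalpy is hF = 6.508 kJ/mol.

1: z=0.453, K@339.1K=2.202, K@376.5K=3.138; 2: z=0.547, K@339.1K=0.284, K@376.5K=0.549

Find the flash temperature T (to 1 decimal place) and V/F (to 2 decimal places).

T = 341.0 K, V/F = 0.20

Adiabatic flash: solve Rachford–Rice at each trial T, then check hF = ψ·hV(T) + (1−ψ)·hL(T).
  T = 339.1 K: K = (2.202, 0.284), RR gives ψ = 0.178, H_out = 5.417 kJ/mol
  T = 376.5 K: K = (3.138, 0.549), RR gives ψ = 0.749, H_out = 27.464 kJ/mol
  T = 357.8 K: K = (2.653, 0.402), RR gives ψ = 0.426, H_out = 15.721 kJ/mol
  T = 348.5 K: K = (2.424, 0.340), RR gives ψ = 0.302, H_out = 10.655 kJ/mol
  T = 343.8 K: K = (2.312, 0.311), RR gives ψ = 0.241, H_out = 8.078 kJ/mol
  T = 341.5 K: K = (2.258, 0.298), RR gives ψ = 0.210, H_out = 6.790 kJ/mol
Linear interpolation between T = 339.1 (H_out = 5.417) and T = 341.5 (H_out = 6.790) on hF = 6.508 gives T ≈ 341.0 K, at which ψ = 0.20.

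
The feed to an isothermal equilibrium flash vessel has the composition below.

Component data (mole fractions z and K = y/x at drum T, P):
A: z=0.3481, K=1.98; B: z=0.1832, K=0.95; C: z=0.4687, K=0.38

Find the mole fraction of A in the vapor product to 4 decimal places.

Let ψ = V/F and solve Σ zᵢ(Kᵢ−1)/(1+ψ(Kᵢ−1)) = 0.
Feasibility: ΣzᵢKᵢ = 1.0414, Σzᵢ/Kᵢ = 1.6021 — both > 1, two phases present.
Iterate (Newton) starting at ψ = 0.5:
  ψ = 0.5000: g = -0.20159, g' = -0.5295 → ψ = 0.1193
  ψ = 0.1193: g = -0.01758, g' = -0.4786 → ψ = 0.0825
  ψ = 0.0825: g = 0.00014, g' = -0.4867 → ψ = 0.0828
Converged at ψ = 0.0828.
Compositions from xᵢ = zᵢ/(1+ψ(Kᵢ−1)), yᵢ = Kᵢxᵢ:
  A: x = 0.3220, y = 0.6375
  B: x = 0.1840, y = 0.1748
  C: x = 0.4941, y = 0.1877

y_A = 0.6375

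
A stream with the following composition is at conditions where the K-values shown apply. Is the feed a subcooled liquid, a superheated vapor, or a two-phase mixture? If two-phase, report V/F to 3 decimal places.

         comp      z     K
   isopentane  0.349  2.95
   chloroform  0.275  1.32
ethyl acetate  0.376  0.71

ΣzᵢKᵢ = 1.660; Σzᵢ/Kᵢ = 0.856.
Since Σzᵢ/Kᵢ < 1 the mixture is above its dew point — single vapor phase.

superheated vapor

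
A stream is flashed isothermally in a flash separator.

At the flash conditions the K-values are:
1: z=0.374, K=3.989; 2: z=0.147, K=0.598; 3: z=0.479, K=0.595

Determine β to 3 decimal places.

Let β = V/F and solve Σ zᵢ(Kᵢ−1)/(1+β(Kᵢ−1)) = 0.
g(0) = ΣzᵢKᵢ − 1 = 0.865 and g(1) = 1 − Σzᵢ/Kᵢ = -0.145, so a root lies in (0, 1).
Newton iteration, β⁰ = 0.5:
  β = 0.500: g = 0.1309, g' = -0.698 → β = 0.688
  β = 0.688: g = 0.0153, g' = -0.554 → β = 0.715
  β = 0.715: g = 0.0002, g' = -0.542 → β = 0.716
Converged at β = 0.716.

β = 0.716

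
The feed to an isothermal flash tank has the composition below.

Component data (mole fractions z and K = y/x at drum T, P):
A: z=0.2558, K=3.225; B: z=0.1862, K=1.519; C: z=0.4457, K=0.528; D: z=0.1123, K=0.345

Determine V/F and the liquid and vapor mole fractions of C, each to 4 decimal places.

V/F = 0.4358, x_C = 0.5611, y_C = 0.2963

Rachford–Rice: g(V/F) = Σ zᵢ(Kᵢ−1)/(1+V/F(Kᵢ−1)) = 0.
Check two-phase: ΣzᵢKᵢ = 1.3819 > 1 and Σzᵢ/Kᵢ = 1.3715 > 1, so g(0) = 0.3819 > 0 and g(1) = -0.3715 < 0.
Newton–Raphson from V/F = 0.48:
  V/F = 0.4800: g = -0.02670, g' = -0.5967 → V/F = 0.4353
  V/F = 0.4353: g = 0.00031, g' = -0.6117 → V/F = 0.4358
Converged at V/F = 0.4358.
Compositions from xᵢ = zᵢ/(1+V/F(Kᵢ−1)), yᵢ = Kᵢxᵢ:
  A: x = 0.1299, y = 0.4188
  B: x = 0.1519, y = 0.2307
  C: x = 0.5611, y = 0.2963
  D: x = 0.1572, y = 0.0542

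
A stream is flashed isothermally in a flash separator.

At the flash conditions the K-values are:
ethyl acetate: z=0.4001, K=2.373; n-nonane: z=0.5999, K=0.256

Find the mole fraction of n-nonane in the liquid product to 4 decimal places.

x_n-nonane = 0.6486

Material balance + equilibrium reduce to Σ zᵢ(Kᵢ−1)/(1+ψ(Kᵢ−1)) = 0.
Check two-phase: ΣzᵢKᵢ = 1.1030 > 1 and Σzᵢ/Kᵢ = 2.5120 > 1, so g(0) = 0.1030 > 0 and g(1) = -1.5120 < 0.
Binary case is linear: z₁(K₁−1)(1+ψ(K₂−1)) + z₂(K₂−1)(1+ψ(K₁−1)) = 0
⇒ ψ = [z₁(K₁−1)+z₂(K₂−1)] / [−(K₁−1)(K₂−1)] = 0.10301/1.02151 = 0.1008
Compositions from xᵢ = zᵢ/(1+ψ(Kᵢ−1)), yᵢ = Kᵢxᵢ:
  ethyl acetate: x = 0.3514, y = 0.8340
  n-nonane: x = 0.6486, y = 0.1660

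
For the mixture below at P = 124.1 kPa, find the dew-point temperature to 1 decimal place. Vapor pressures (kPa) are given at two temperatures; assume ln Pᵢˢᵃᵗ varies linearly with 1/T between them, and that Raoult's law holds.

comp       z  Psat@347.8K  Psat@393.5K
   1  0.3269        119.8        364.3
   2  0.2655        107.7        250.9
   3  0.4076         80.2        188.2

Dew-point temperature: Σzᵢ·P/Pᵢˢᵃᵗ(T) = 1. Interpolate ln Pᵢˢᵃᵗ = aᵢ + bᵢ/T.
  T = 347.8 K: ΣzᵢP/Pᵢˢᵃᵗ = 1.2753
  T = 393.5 K: ΣzᵢP/Pᵢˢᵃᵗ = 0.5115
  T = 370.6 K: ΣzᵢP/Pᵢˢᵃᵗ = 0.7847
  T = 359.2 K: ΣzᵢP/Pᵢˢᵃᵗ = 0.9923
  T = 353.5 K: ΣzᵢP/Pᵢˢᵃᵗ = 1.1225
  T = 356.4 K: ΣzᵢP/Pᵢˢᵃᵗ = 1.0537
Interpolating between 356.4 K and 359.2 K gives T ≈ 358.8 K.

T = 358.8 K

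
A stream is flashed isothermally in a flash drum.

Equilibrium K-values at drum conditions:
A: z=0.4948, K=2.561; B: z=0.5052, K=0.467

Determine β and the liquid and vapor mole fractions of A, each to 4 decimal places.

Let β = V/F and solve Σ zᵢ(Kᵢ−1)/(1+β(Kᵢ−1)) = 0.
Feasibility: ΣzᵢKᵢ = 1.5031, Σzᵢ/Kᵢ = 1.2750 — both > 1, two phases present.
Binary case is linear: z₁(K₁−1)(1+β(K₂−1)) + z₂(K₂−1)(1+β(K₁−1)) = 0
⇒ β = [z₁(K₁−1)+z₂(K₂−1)] / [−(K₁−1)(K₂−1)] = 0.50311/0.83201 = 0.6047
Compositions from xᵢ = zᵢ/(1+β(Kᵢ−1)), yᵢ = Kᵢxᵢ:
  A: x = 0.2545, y = 0.6519
  B: x = 0.7455, y = 0.3481

β = 0.6047, x_A = 0.2545, y_A = 0.6519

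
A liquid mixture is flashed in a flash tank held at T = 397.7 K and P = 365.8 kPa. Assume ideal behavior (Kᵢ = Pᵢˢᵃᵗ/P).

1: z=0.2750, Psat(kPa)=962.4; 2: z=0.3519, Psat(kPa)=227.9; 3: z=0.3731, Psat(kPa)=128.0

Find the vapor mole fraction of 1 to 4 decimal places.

y_1 = 0.6353

Raoult's law: Kᵢ = Pᵢˢᵃᵗ/P = Pᵢˢᵃᵗ/365.8.
  K_1 = 962.4/365.8 = 2.630946, K_2 = 227.9/365.8 = 0.623018, K_3 = 128.0/365.8 = 0.349918
Newton–Raphson from β = 0.64:
  β = 0.6400: g = -0.37075, g' = -0.7244 → β = 0.1282
  β = 0.1282: g = -0.03304, g' = -0.7433 → β = 0.0837
  β = 0.0837: g = 0.00112, g' = -0.7959 → β = 0.0851
Converged at β = 0.0852.
Compositions from xᵢ = zᵢ/(1+β(Kᵢ−1)), yᵢ = Kᵢxᵢ:
  1: x = 0.2415, y = 0.6353
  2: x = 0.3636, y = 0.2265
  3: x = 0.3950, y = 0.1382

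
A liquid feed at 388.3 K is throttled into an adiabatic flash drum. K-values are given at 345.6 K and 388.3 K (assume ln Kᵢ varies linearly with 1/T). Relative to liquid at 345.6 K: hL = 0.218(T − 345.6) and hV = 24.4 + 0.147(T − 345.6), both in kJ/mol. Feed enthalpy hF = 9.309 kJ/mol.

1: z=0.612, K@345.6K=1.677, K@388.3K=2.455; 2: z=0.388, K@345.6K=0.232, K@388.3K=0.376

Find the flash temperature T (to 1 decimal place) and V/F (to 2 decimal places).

Adiabatic flash: solve Rachford–Rice at each trial T, then check hF = ψ·hV(T) + (1−ψ)·hL(T).
  T = 345.6 K: K = (1.677, 0.232), RR gives ψ = 0.224, H_out = 5.460 kJ/mol
  T = 388.3 K: K = (2.455, 0.376), RR gives ψ = 0.714, H_out = 24.568 kJ/mol
  T = 367.0 K: K = (2.053, 0.300), RR gives ψ = 0.505, H_out = 16.227 kJ/mol
  T = 356.3 K: K = (1.861, 0.265), RR gives ψ = 0.382, H_out = 11.355 kJ/mol
  T = 351.0 K: K = (1.769, 0.248), RR gives ψ = 0.309, H_out = 8.608 kJ/mol
  T = 353.6 K: K = (1.814, 0.256), RR gives ψ = 0.346, H_out = 9.991 kJ/mol
  T = 352.3 K: K = (1.791, 0.252), RR gives ψ = 0.328, H_out = 9.309 kJ/mol
Linear interpolation between T = 352.3 (H_out = 9.309) and T = 353.6 (H_out = 9.991) on hF = 9.309 gives T ≈ 352.3 K, at which ψ = 0.33.

T = 352.3 K, V/F = 0.33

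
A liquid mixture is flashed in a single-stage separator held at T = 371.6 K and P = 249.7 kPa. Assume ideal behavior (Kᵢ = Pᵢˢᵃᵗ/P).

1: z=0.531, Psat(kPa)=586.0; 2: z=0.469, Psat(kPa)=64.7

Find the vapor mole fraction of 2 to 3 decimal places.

y_2 = 0.167

Raoult's law: Kᵢ = Pᵢˢᵃᵗ/P = Pᵢˢᵃᵗ/249.7.
  K_1 = 586.0/249.7 = 2.34682, K_2 = 64.7/249.7 = 0.25911
Let β = V/F and solve Σ zᵢ(Kᵢ−1)/(1+β(Kᵢ−1)) = 0.
g(0) = ΣzᵢKᵢ − 1 = 0.368 and g(1) = 1 − Σzᵢ/Kᵢ = -1.036, so a root lies in (0, 1).
Binary case is linear: z₁(K₁−1)(1+β(K₂−1)) + z₂(K₂−1)(1+β(K₁−1)) = 0
⇒ β = [z₁(K₁−1)+z₂(K₂−1)] / [−(K₁−1)(K₂−1)] = 0.3677/0.9978 = 0.368
Compositions from xᵢ = zᵢ/(1+β(Kᵢ−1)), yᵢ = Kᵢxᵢ:
  1: x = 0.355, y = 0.833
  2: x = 0.645, y = 0.167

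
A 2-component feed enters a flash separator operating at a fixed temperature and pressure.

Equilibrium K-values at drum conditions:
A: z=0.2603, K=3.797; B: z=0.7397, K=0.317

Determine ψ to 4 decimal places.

Binary case is linear: z₁(K₁−1)(1+ψ(K₂−1)) + z₂(K₂−1)(1+ψ(K₁−1)) = 0
⇒ ψ = [z₁(K₁−1)+z₂(K₂−1)] / [−(K₁−1)(K₂−1)] = 0.22284/1.91035 = 0.1167

ψ = 0.1167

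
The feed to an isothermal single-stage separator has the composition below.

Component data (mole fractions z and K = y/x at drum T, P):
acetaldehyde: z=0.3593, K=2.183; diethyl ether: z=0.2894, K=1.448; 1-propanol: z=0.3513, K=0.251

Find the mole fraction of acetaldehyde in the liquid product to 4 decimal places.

Newton iteration, ψ⁰ = 0.5:
  ψ = 0.5000: g = -0.04766, g' = -0.7410 → ψ = 0.4357
  ψ = 0.4357: g = -0.00162, g' = -0.6939 → ψ = 0.4334
Converged at ψ = 0.4334.
Compositions from xᵢ = zᵢ/(1+ψ(Kᵢ−1)), yᵢ = Kᵢxᵢ:
  acetaldehyde: x = 0.2375, y = 0.5185
  diethyl ether: x = 0.2423, y = 0.3509
  1-propanol: x = 0.5201, y = 0.1306

x_acetaldehyde = 0.2375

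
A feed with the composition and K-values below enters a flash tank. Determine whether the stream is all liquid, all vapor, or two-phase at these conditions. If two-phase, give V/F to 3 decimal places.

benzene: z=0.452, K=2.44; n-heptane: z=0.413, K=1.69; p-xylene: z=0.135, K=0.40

ΣzᵢKᵢ = 1.855; Σzᵢ/Kᵢ = 0.767.
Since Σzᵢ/Kᵢ < 1 the mixture is above its dew point — single vapor phase.

all vapor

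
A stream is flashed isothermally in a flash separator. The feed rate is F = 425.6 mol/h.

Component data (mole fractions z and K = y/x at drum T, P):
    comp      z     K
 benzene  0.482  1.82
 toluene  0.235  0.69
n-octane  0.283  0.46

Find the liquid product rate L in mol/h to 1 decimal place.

Newton iteration, ψ⁰ = 0.5:
  ψ = 0.500: g = -0.0152, g' = -0.350 → ψ = 0.456
Converged at ψ = 0.456.
Then V = ψ·F = 0.4562·425.6 = 194.2 mol/h and L = F − V = 231.4 mol/h.

L = 231.4 mol/h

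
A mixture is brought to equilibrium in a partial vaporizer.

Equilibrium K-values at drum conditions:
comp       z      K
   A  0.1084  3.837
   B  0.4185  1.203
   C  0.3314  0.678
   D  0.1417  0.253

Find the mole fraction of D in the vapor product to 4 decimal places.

y_D = 0.0454

Let β = V/F and solve Σ zᵢ(Kᵢ−1)/(1+β(Kᵢ−1)) = 0.
g(0) = ΣzᵢKᵢ − 1 = 0.1799 and g(1) = 1 − Σzᵢ/Kᵢ = -0.4250, so a root lies in (0, 1).
Iterate (Newton) starting at β = 0.5:
  β = 0.5000: g = -0.09186, g' = -0.4136 → β = 0.2779
  β = 0.2779: g = 0.00159, g' = -0.4556 → β = 0.2814
Converged at β = 0.2814.
Compositions from xᵢ = zᵢ/(1+β(Kᵢ−1)), yᵢ = Kᵢxᵢ:
  A: x = 0.0603, y = 0.2313
  B: x = 0.3959, y = 0.4762
  C: x = 0.3644, y = 0.2471
  D: x = 0.1794, y = 0.0454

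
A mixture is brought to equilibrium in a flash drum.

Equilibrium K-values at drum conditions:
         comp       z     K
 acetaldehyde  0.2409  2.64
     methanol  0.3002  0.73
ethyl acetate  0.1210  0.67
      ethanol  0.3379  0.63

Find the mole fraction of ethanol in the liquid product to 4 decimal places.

Let ψ = V/F and solve Σ zᵢ(Kᵢ−1)/(1+ψ(Kᵢ−1)) = 0.
Feasibility: ΣzᵢKᵢ = 1.1491, Σzᵢ/Kᵢ = 1.2194 — both > 1, two phases present.
Newton iteration, ψ⁰ = 0.36:
  ψ = 0.3600: g = -0.03092, g' = -0.3615 → ψ = 0.2745
  ψ = 0.2745: g = 0.00183, g' = -0.4069 → ψ = 0.2790
Converged at ψ = 0.2790.
Compositions from xᵢ = zᵢ/(1+ψ(Kᵢ−1)), yᵢ = Kᵢxᵢ:
  acetaldehyde: x = 0.1653, y = 0.4363
  methanol: x = 0.3247, y = 0.2370
  ethyl acetate: x = 0.1333, y = 0.0893
  ethanol: x = 0.3768, y = 0.2374

x_ethanol = 0.3768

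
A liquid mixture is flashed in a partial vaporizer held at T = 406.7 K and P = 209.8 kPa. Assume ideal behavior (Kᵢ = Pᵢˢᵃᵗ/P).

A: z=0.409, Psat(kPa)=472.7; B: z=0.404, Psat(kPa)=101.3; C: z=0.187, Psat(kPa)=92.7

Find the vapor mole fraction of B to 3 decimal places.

Raoult's law: Kᵢ = Pᵢˢᵃᵗ/P = Pᵢˢᵃᵗ/209.8.
  K_A = 472.7/209.8 = 2.25310, K_B = 101.3/209.8 = 0.48284, K_C = 92.7/209.8 = 0.44185
Material balance + equilibrium reduce to Σ zᵢ(Kᵢ−1)/(1+V/F(Kᵢ−1)) = 0.
g(0) = ΣzᵢKᵢ − 1 = 0.199 and g(1) = 1 − Σzᵢ/Kᵢ = -0.441, so a root lies in (0, 1).
Newton–Raphson from V/F = 0.43:
  V/F = 0.430: g = -0.0730, g' = -0.551 → V/F = 0.298
  V/F = 0.298: g = 0.0012, g' = -0.575 → V/F = 0.300
Converged at V/F = 0.300.
Compositions from xᵢ = zᵢ/(1+V/F(Kᵢ−1)), yᵢ = Kᵢxᵢ:
  A: x = 0.297, y = 0.670
  B: x = 0.478, y = 0.231
  C: x = 0.225, y = 0.099

y_B = 0.231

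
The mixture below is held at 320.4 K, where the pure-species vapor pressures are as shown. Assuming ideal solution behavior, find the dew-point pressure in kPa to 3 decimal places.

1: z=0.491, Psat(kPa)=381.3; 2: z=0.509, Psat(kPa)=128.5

Pdew = 190.520 kPa

At the dew point ψ → 1, so Σzᵢ/Kᵢ = 1 with Kᵢ = Pᵢˢᵃᵗ/P ⇒ 1/P = Σzᵢ/Pᵢˢᵃᵗ.
1/P = 0.491/381.3 + 0.509/128.5 = 0.005249 ⇒ P = 190.520 kPa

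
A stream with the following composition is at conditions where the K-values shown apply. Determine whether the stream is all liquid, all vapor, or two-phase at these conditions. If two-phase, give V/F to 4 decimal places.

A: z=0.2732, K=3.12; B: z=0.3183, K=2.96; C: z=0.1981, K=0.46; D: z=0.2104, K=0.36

two-phase, V/F = 0.7927

ΣzᵢKᵢ = 1.9614; Σzᵢ/Kᵢ = 1.2102.
Both exceed 1, so a two-phase solution exists.
Let ψ = V/F and solve Σ zᵢ(Kᵢ−1)/(1+ψ(Kᵢ−1)) = 0.
Newton iteration, ψ⁰ = 0.5:
  ψ = 0.5000: g = 0.25168, g' = -0.8960 → ψ = 0.7809
  ψ = 0.7809: g = 0.01049, g' = -0.8822 → ψ = 0.7928
  ψ = 0.7928: g = -0.00005, g' = -0.8901 → ψ = 0.7927
Converged at ψ = 0.7927.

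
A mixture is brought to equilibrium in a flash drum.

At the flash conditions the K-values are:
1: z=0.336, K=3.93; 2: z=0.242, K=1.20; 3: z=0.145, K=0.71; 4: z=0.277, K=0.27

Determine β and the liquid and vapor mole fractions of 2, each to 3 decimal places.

β = 0.588, x_2 = 0.217, y_2 = 0.260

Rachford–Rice: g(β) = Σ zᵢ(Kᵢ−1)/(1+β(Kᵢ−1)) = 0.
Feasibility: ΣzᵢKᵢ = 1.789, Σzᵢ/Kᵢ = 1.517 — both > 1, two phases present.
Iterate (Newton) starting at β = 0.5:
  β = 0.500: g = 0.0758, g' = -0.865 → β = 0.588
Converged at β = 0.588.
Compositions from xᵢ = zᵢ/(1+β(Kᵢ−1)), yᵢ = Kᵢxᵢ:
  1: x = 0.123, y = 0.485
  2: x = 0.217, y = 0.260
  3: x = 0.175, y = 0.124
  4: x = 0.485, y = 0.131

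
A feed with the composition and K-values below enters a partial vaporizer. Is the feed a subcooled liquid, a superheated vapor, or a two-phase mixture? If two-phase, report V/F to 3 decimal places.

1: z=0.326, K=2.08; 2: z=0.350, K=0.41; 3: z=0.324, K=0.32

ΣzᵢKᵢ = 0.925; Σzᵢ/Kᵢ = 2.023.
Since ΣzᵢKᵢ < 1 the mixture is below its bubble point — single liquid phase.

subcooled liquid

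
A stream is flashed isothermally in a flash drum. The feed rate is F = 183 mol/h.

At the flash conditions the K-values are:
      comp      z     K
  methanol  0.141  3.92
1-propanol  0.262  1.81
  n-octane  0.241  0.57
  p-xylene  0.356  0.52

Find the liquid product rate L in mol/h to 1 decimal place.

Material balance + equilibrium reduce to Σ zᵢ(Kᵢ−1)/(1+V/F(Kᵢ−1)) = 0.
Feasibility: ΣzᵢKᵢ = 1.349, Σzᵢ/Kᵢ = 1.288 — both > 1, two phases present.
Newton–Raphson from V/F = 0.51:
  V/F = 0.510: g = -0.0434, g' = -0.497 → V/F = 0.423
  V/F = 0.423: g = 0.0014, g' = -0.532 → V/F = 0.425
Converged at V/F = 0.425.
Then V = V/F·F = 0.4252·183 = 77.8 mol/h and L = F − V = 105.2 mol/h.

L = 105.2 mol/h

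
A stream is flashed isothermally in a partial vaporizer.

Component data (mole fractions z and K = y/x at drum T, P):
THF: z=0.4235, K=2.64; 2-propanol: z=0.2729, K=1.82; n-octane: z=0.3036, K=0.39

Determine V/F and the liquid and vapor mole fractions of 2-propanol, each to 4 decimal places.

V/F = 0.8983, x_2-propanol = 0.1571, y_2-propanol = 0.2860

Material balance + equilibrium reduce to Σ zᵢ(Kᵢ−1)/(1+V/F(Kᵢ−1)) = 0.
Feasibility: ΣzᵢKᵢ = 1.7331, Σzᵢ/Kᵢ = 1.0888 — both > 1, two phases present.
Iterate (Newton) starting at V/F = 0.5:
  V/F = 0.5000: g = 0.27385, g' = -0.6701 → V/F = 0.9087
  V/F = 0.9087: g = -0.00840, g' = -0.8126 → V/F = 0.8984
  V/F = 0.8984: g = -0.00007, g' = -0.8000 → V/F = 0.8983
Converged at V/F = 0.8983.
Compositions from xᵢ = zᵢ/(1+V/F(Kᵢ−1)), yᵢ = Kᵢxᵢ:
  THF: x = 0.1712, y = 0.4521
  2-propanol: x = 0.1571, y = 0.2860
  n-octane: x = 0.6716, y = 0.2619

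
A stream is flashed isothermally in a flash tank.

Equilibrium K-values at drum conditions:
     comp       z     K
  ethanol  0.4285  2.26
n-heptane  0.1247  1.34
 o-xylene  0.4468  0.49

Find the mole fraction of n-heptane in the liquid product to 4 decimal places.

Rachford–Rice: g(β) = Σ zᵢ(Kᵢ−1)/(1+β(Kᵢ−1)) = 0.
Check two-phase: ΣzᵢKᵢ = 1.3544 > 1 and Σzᵢ/Kᵢ = 1.1945 > 1, so g(0) = 0.3544 > 0 and g(1) = -0.1945 < 0.
Newton iteration, β⁰ = 0.68:
  β = 0.6800: g = -0.02364, g' = -0.4792 → β = 0.6307
  β = 0.6307: g = -0.00015, g' = -0.4735 → β = 0.6303
Converged at β = 0.6303.
Compositions from xᵢ = zᵢ/(1+β(Kᵢ−1)), yᵢ = Kᵢxᵢ:
  ethanol: x = 0.2388, y = 0.5397
  n-heptane: x = 0.1027, y = 0.1376
  o-xylene: x = 0.6585, y = 0.3227

x_n-heptane = 0.1027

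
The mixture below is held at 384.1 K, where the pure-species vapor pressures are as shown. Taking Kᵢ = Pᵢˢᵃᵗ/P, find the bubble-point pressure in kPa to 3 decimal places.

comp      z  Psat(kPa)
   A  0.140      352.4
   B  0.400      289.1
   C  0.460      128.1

Pbub = 223.902 kPa

At the bubble point ψ → 0, so ΣzᵢKᵢ = 1 with Kᵢ = Pᵢˢᵃᵗ/P ⇒ P = ΣzᵢPᵢˢᵃᵗ.
P = 0.140·352.4 + 0.400·289.1 + 0.460·128.1 = 223.902 kPa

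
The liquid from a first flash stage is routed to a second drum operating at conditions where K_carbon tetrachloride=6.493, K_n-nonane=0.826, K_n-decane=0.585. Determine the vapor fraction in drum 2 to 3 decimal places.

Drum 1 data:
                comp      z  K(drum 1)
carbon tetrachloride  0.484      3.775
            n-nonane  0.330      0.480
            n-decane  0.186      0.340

V/F (drum 2) = 0.469

Drum 1:
Iterate (Newton) starting at ψ₁ = 0.5:
  ψ₁ = 0.500: g = 0.1474, g' = -0.997 → ψ₁ = 0.648
  ψ₁ = 0.648: g = 0.0068, g' = -0.926 → ψ₁ = 0.655
Converged at ψ₁ = 0.655.
Drum-1 compositions:
  carbon tetrachloride: x = 0.172, y = 0.648
  n-nonane: x = 0.501, y = 0.240
  n-decane: x = 0.328, y = 0.111
Drum-2 feed = drum-1 liquid: z₂ = (0.1717, 0.5005, 0.3277).
Drum 2:
Rachford–Rice: g(ψ₂) = Σ zᵢ(Kᵢ−1)/(1+ψ₂(Kᵢ−1)) = 0.
Check two-phase: ΣzᵢKᵢ = 1.720 > 1 and Σzᵢ/Kᵢ = 1.193 > 1, so g(0) = 0.720 > 0 and g(1) = -0.193 < 0.
Newton iteration, ψ₂⁰ = 0.5:
  ψ₂ = 0.500: g = -0.0152, g' = -0.477 → ψ₂ = 0.468
  ψ₂ = 0.468: g = 0.0005, g' = -0.511 → ψ₂ = 0.469
Converged at ψ₂ = 0.469.
  carbon tetrachloride: x = 0.048, y = 0.312
  n-nonane: x = 0.545, y = 0.450
  n-decane: x = 0.407, y = 0.238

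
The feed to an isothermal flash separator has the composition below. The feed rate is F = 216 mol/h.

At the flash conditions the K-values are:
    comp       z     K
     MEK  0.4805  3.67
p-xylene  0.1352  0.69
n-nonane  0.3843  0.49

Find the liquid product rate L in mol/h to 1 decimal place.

L = 35.9 mol/h

Let β = V/F and solve Σ zᵢ(Kᵢ−1)/(1+β(Kᵢ−1)) = 0.
g(0) = ΣzᵢKᵢ − 1 = 1.0450 and g(1) = 1 − Σzᵢ/Kᵢ = -0.1112, so a root lies in (0, 1).
Newton iteration, β⁰ = 0.49:
  β = 0.4900: g = 0.24508, g' = -0.8386 → β = 0.7823
  β = 0.7823: g = 0.03396, g' = -0.6584 → β = 0.8338
  β = 0.8338: g = 0.00011, g' = -0.6553 → β = 0.8340
Converged at β = 0.8340.
Then V = β·F = 0.8340·216 = 180.1 mol/h and L = F − V = 35.9 mol/h.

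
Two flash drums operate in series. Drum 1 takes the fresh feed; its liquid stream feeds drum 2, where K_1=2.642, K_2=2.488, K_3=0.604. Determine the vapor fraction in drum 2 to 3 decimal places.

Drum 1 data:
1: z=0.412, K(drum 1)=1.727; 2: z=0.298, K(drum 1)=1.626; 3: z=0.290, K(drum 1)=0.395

Drum 1:
Iterate (Newton) starting at ψ₁ = 0.58:
  ψ₁ = 0.580: g = 0.0772, g' = -0.423 → ψ₁ = 0.763
  ψ₁ = 0.763: g = -0.0069, g' = -0.510 → ψ₁ = 0.749
Converged at ψ₁ = 0.749.
Drum-1 compositions:
  1: x = 0.267, y = 0.461
  2: x = 0.203, y = 0.330
  3: x = 0.530, y = 0.210
Drum-2 feed = drum-1 liquid: z₂ = (0.2667, 0.2029, 0.5304).
Drum 2:
Iterate (Newton) starting at ψ₂ = 0.55:
  ψ₂ = 0.550: g = 0.1276, g' = -0.470 → ψ₂ = 0.821
  ψ₂ = 0.821: g = 0.0110, g' = -0.404 → ψ₂ = 0.849
Converged at ψ₂ = 0.849.
  1: x = 0.111, y = 0.294
  2: x = 0.090, y = 0.223
  3: x = 0.799, y = 0.483

V/F (drum 2) = 0.849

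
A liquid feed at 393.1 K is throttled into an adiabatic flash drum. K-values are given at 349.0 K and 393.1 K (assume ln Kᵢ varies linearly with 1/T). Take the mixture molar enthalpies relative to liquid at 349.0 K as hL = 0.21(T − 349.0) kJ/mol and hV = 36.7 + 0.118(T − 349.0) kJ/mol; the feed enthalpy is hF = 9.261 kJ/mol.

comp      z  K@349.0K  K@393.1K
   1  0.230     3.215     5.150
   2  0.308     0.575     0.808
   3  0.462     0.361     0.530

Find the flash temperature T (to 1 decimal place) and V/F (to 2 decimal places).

Adiabatic flash: solve Rachford–Rice at each trial T, then check hF = ψ·hV(T) + (1−ψ)·hL(T).
  T = 349.0 K: K = (3.215, 0.575, 0.361), RR gives ψ = 0.067, H_out = 2.474 kJ/mol
  T = 393.1 K: K = (5.150, 0.808, 0.530), RR gives ψ = 0.439, H_out = 23.595 kJ/mol
  T = 371.1 K: K = (4.129, 0.689, 0.443), RR gives ψ = 0.251, H_out = 13.331 kJ/mol
  T = 360.1 K: K = (3.659, 0.631, 0.401), RR gives ψ = 0.162, H_out = 8.123 kJ/mol
  T = 365.6 K: K = (3.890, 0.660, 0.422), RR gives ψ = 0.207, H_out = 10.758 kJ/mol
  T = 362.9 K: K = (3.776, 0.646, 0.412), RR gives ψ = 0.185, H_out = 9.474 kJ/mol
  T = 361.5 K: K = (3.718, 0.639, 0.406), RR gives ψ = 0.174, H_out = 8.801 kJ/mol
Linear interpolation between T = 361.5 (H_out = 8.801) and T = 362.9 (H_out = 9.474) on hF = 9.261 gives T ≈ 362.5 K, at which ψ = 0.18.

T = 362.5 K, V/F = 0.18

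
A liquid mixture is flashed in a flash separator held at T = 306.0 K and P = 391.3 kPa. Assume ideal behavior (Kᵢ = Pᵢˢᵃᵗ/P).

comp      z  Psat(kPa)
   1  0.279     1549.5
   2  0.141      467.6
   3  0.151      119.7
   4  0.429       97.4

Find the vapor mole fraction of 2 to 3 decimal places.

Raoult's law: Kᵢ = Pᵢˢᵃᵗ/P = Pᵢˢᵃᵗ/391.3.
  K_1 = 1549.5/391.3 = 3.95988, K_2 = 467.6/391.3 = 1.19499, K_3 = 119.7/391.3 = 0.30590, K_4 = 97.4/391.3 = 0.24891
Rachford–Rice: g(V/F) = Σ zᵢ(Kᵢ−1)/(1+V/F(Kᵢ−1)) = 0.
Check two-phase: ΣzᵢKᵢ = 1.426 > 1 and Σzᵢ/Kᵢ = 2.406 > 1, so g(0) = 0.426 > 0 and g(1) = -1.406 < 0.
Iterate (Newton) starting at V/F = 0.55:
  V/F = 0.550: g = -0.3795, g' = -1.251 → V/F = 0.247
  V/F = 0.247: g = -0.0185, g' = -1.292 → V/F = 0.232
  V/F = 0.232: g = 0.0002, g' = -1.321 → V/F = 0.233
Converged at V/F = 0.233.
Compositions from xᵢ = zᵢ/(1+V/F(Kᵢ−1)), yᵢ = Kᵢxᵢ:
  1: x = 0.165, y = 0.654
  2: x = 0.135, y = 0.161
  3: x = 0.180, y = 0.055
  4: x = 0.520, y = 0.129

y_2 = 0.161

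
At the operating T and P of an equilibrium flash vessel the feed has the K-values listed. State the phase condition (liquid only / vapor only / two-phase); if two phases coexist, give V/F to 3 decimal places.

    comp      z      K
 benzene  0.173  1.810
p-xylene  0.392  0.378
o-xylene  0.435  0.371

ΣzᵢKᵢ = 0.623; Σzᵢ/Kᵢ = 2.305.
Since ΣzᵢKᵢ < 1 the mixture is below its bubble point — single liquid phase.

liquid only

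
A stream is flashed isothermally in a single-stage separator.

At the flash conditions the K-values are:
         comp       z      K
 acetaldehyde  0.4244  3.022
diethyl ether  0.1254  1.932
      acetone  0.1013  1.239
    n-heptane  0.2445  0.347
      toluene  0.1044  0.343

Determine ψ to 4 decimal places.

Let ψ = V/F and solve Σ zᵢ(Kᵢ−1)/(1+ψ(Kᵢ−1)) = 0.
g(0) = ΣzᵢKᵢ − 1 = 0.7710 and g(1) = 1 − Σzᵢ/Kᵢ = -0.2961, so a root lies in (0, 1).
Newton–Raphson from ψ = 0.66:
  ψ = 0.6600: g = 0.05917, g' = -0.8269 → ψ = 0.7316
  ψ = 0.7316: g = -0.00152, g' = -0.8743 → ψ = 0.7298
Converged at ψ = 0.7298.

ψ = 0.7298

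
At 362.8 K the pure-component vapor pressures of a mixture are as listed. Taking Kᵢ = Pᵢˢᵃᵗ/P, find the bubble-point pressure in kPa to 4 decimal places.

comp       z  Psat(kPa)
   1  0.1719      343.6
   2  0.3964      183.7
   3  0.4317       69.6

Pbub = 161.9298 kPa

At the bubble point ψ → 0, so ΣzᵢKᵢ = 1 with Kᵢ = Pᵢˢᵃᵗ/P ⇒ P = ΣzᵢPᵢˢᵃᵗ.
P = 0.1719·343.6 + 0.3964·183.7 + 0.4317·69.6 = 161.9298 kPa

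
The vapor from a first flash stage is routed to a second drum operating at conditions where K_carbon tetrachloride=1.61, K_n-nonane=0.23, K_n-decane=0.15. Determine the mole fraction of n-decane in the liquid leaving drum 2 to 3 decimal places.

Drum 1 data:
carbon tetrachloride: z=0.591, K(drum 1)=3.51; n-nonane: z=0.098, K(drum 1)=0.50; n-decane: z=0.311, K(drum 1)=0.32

x_n-decane (drum 2) = 0.310

Drum 1:
Newton iteration, ψ₁⁰ = 0.48:
  ψ₁ = 0.480: g = 0.2944, g' = -1.125 → ψ₁ = 0.742
  ψ₁ = 0.742: g = 0.0139, g' = -1.102 → ψ₁ = 0.754
Converged at ψ₁ = 0.754.
Drum-1 compositions:
  carbon tetrachloride: x = 0.204, y = 0.717
  n-nonane: x = 0.157, y = 0.079
  n-decane: x = 0.638, y = 0.204
Drum-2 feed = drum-1 vapor: z₂ = (0.7171, 0.0787, 0.2043).
Drum 2:
Material balance + equilibrium reduce to Σ zᵢ(Kᵢ−1)/(1+ψ₂(Kᵢ−1)) = 0.
Feasibility: ΣzᵢKᵢ = 1.203, Σzᵢ/Kᵢ = 2.149 — both > 1, two phases present.
Newton iteration, ψ₂⁰ = 0.37:
  ψ₂ = 0.370: g = 0.0189, g' = -0.583 → ψ₂ = 0.402
Converged at ψ₂ = 0.402.
  carbon tetrachloride: x = 0.576, y = 0.927
  n-nonane: x = 0.114, y = 0.026
  n-decane: x = 0.310, y = 0.047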